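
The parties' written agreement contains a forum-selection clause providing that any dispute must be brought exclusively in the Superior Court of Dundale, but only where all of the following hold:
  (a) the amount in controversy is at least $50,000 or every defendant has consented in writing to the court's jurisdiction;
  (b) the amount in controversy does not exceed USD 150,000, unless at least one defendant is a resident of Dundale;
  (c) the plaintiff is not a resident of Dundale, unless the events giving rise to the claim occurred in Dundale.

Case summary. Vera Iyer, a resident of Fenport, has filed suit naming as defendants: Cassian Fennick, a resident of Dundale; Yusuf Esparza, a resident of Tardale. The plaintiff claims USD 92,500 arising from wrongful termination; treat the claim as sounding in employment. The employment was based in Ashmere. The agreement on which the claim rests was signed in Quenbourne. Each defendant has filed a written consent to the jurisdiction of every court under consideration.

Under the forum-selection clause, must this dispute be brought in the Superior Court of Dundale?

The Superior Court of Dundale:
  (a) The amount in controversy is USD 92,500, which meets the 50,000 dollars floor, so this disjunct is met. Condition met.
  (b) The amount in controversy is $92,500, within the USD 150,000 ceiling. Condition met.
  (c) The plaintiff resides in Fenport, which is not Dundale. Met.
  → The clause applies.

Yes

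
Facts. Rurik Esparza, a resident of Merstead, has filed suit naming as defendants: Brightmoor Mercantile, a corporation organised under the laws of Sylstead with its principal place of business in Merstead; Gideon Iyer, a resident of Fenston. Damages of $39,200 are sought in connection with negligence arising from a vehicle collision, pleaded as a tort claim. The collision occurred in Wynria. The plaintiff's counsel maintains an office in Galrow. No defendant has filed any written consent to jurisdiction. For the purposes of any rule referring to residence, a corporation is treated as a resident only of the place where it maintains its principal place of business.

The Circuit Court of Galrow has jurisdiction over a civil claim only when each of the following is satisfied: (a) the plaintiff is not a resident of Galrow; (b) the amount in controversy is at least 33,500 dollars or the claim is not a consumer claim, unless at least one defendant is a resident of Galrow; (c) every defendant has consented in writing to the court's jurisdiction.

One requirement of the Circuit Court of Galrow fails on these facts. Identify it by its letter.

(c)

The Circuit Court of Galrow:
  (a) The plaintiff resides in Merstead, which is not Galrow. Met.
  (b) The amount in controversy is USD 39,200, which meets the $33,500 floor, which satisfies one of the alternatives. Satisfied.
  (c) No such written consent has been filed. Not met.
Only condition (c) fails.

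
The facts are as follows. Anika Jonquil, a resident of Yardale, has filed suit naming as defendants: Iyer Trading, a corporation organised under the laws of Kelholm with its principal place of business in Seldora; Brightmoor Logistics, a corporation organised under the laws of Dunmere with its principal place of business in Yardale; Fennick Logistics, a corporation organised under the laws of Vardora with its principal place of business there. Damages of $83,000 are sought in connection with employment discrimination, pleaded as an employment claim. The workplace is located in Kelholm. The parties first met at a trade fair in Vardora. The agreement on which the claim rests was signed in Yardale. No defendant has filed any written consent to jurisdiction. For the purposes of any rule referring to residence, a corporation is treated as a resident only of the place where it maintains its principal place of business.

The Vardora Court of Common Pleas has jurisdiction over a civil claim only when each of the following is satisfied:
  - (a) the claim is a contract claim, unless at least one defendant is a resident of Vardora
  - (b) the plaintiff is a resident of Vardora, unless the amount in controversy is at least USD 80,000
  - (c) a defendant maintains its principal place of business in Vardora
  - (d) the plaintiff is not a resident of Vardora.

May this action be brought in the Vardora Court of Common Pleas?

Yes

The Vardora Court of Common Pleas:
  (a) The claim is an employment claim, not a contract claim. But Fennick Logistics resides in Vardora, and the 'unless' clause therefore excuses the requirement. Met.
  (b) The plaintiff resides in Yardale, not Vardora. However, the amount in controversy is USD 83,000, which meets the USD 80,000 floor, so the 'unless' proviso supplies this condition. Satisfied.
  (c) Fennick Logistics has its principal place of business in Vardora. Condition met.
  (d) The plaintiff resides in Yardale, which is not Vardora. Satisfied.
  → Every requirement is satisfied — jurisdiction.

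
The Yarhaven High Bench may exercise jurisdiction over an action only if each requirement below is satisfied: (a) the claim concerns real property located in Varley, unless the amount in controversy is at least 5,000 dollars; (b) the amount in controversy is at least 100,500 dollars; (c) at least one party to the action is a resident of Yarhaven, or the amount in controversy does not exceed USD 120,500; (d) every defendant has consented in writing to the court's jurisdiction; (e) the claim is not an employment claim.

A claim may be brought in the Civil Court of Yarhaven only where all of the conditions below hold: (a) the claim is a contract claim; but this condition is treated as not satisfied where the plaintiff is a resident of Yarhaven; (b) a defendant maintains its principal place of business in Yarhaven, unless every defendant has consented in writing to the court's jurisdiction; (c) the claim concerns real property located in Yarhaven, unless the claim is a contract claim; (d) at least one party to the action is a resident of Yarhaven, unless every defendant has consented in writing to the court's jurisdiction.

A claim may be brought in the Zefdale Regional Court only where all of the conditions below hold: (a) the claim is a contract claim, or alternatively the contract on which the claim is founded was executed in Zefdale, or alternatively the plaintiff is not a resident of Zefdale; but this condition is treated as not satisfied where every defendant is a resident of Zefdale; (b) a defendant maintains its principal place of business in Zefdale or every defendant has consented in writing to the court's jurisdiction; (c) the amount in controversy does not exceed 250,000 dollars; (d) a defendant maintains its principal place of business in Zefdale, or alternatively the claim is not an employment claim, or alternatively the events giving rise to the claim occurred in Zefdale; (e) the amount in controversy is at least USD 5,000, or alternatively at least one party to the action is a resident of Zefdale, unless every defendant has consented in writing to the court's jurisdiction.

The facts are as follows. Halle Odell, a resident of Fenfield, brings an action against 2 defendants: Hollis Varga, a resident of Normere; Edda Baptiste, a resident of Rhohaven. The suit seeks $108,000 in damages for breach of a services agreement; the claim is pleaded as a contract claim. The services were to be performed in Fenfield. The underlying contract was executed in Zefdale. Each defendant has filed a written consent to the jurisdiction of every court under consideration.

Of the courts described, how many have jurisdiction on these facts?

3

The Yarhaven High Bench:
  (a) The claim does not concern real property. But the amount in controversy is 108,000 dollars, which meets the $5,000 floor, and the 'unless' clause therefore excuses the requirement. Condition met.
  (b) The amount in controversy is $108,000, which meets the $100,500 floor. Satisfied.
  (c) The amount in controversy is $108,000, within the USD 120,500 ceiling, which satisfies one of the alternatives. Satisfied.
  (d) Every defendant has filed written consent. Condition met.
  (e) The claim is a contract claim, not an employment claim. Condition met.
  → Jurisdiction lies.
The Civil Court of Yarhaven:
  (a) The claim is a contract claim. And the carve-out is inapplicable — the plaintiff resides in Fenfield, not Yarhaven. Met.
  (b) No defendant is a corporation. However, every defendant has filed written consent, so the 'unless' proviso supplies this condition. Met.
  (c) The claim does not concern real property. But the claim is a contract claim, and the 'unless' clause therefore excuses the requirement. Satisfied.
  (d) No party resides in Yarhaven. The proviso rescues it, though: every defendant has filed written consent. Satisfied.
  → The court has jurisdiction.
The Zefdale Regional Court:
  (a) The claim is a contract claim, so this disjunct is met. The carve-out does not apply: the defendants reside as follows — Hollis Varga in Normere, Edda Baptiste in Rhohaven — not all in Zefdale. Satisfied.
  (b) Every defendant has filed written consent — that alternative is enough. Condition met.
  (c) The amount in controversy is USD 108,000, within the $250,000 ceiling. Condition met.
  (d) The claim is a contract claim, not an employment claim — that alternative is enough. Met.
  (e) The amount in controversy is $108,000, which meets the 5,000 dollars floor, so this disjunct is met. Condition met.
  → Every requirement is satisfied — jurisdiction.
Courts with jurisdiction: the Yarhaven High Bench, the Civil Court of Yarhaven, the Zefdale Regional Court — 3 in total.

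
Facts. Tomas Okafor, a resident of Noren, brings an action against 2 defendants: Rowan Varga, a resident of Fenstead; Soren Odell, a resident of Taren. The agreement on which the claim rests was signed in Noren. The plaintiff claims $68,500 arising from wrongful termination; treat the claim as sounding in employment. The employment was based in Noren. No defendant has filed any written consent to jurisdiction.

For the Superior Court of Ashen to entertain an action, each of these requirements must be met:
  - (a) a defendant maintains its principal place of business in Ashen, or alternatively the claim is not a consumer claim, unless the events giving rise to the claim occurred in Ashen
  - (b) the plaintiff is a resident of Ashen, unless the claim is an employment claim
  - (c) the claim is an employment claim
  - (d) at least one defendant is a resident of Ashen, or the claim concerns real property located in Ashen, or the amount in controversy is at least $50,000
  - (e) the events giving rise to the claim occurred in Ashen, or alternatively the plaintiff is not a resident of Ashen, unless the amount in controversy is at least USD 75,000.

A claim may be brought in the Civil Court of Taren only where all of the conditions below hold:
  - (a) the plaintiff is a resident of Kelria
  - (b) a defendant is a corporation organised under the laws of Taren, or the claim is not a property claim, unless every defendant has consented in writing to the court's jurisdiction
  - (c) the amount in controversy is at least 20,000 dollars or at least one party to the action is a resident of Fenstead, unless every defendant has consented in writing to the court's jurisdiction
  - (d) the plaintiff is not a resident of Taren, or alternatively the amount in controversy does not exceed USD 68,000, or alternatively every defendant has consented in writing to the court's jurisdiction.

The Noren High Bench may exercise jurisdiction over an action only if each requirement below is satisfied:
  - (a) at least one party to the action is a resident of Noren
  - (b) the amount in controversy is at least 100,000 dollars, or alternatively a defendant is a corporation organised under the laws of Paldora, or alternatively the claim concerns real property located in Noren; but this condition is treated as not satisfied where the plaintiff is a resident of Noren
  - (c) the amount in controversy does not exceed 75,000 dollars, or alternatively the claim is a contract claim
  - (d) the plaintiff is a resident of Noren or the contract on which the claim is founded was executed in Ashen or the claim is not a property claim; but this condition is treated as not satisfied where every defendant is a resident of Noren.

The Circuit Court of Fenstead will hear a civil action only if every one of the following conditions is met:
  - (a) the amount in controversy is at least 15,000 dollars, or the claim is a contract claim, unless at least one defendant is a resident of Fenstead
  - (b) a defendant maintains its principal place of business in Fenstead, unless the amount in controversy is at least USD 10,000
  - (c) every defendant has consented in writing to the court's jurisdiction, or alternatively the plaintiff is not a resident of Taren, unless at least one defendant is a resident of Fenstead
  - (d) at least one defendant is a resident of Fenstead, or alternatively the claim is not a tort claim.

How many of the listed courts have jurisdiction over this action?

2

The Superior Court of Ashen:
  (a) The claim is an employment claim, not a consumer claim, so this disjunct is met. Satisfied.
  (b) The plaintiff resides in Noren, not Ashen. The proviso rescues it, though: the claim is an employment claim. Condition met.
  (c) The claim is an employment claim. Met.
  (d) The amount in controversy is 68,500 dollars, which meets the USD 50,000 floor, so one alternative holds. Met.
  (e) The plaintiff resides in Noren, which is not Ashen, so this disjunct is met. Met.
  → All conditions met; jurisdiction exists.
The Civil Court of Taren:
  (a) The plaintiff resides in Noren, not Kelria. Fails.
  (b) The claim is an employment claim, not a property claim, so one alternative holds. Met.
  (c) The amount in controversy is USD 68,500, which meets the 20,000 dollars floor, so one alternative holds. Met.
  (d) The plaintiff resides in Noren, which is not Taren — that alternative is enough. Met.
  → Not every requirement is met — no jurisdiction.
The Noren High Bench:
  (a) Tomas Okafor resides in Noren. Met.
  (b) The amount in controversy is USD 68,500, below the $100,000 floor; no defendant is a corporation; the claim does not concern real property — every alternative fails. Fails.
  (c) The amount in controversy is USD 68,500, within the $75,000 ceiling — that alternative is enough. Met.
  (d) The plaintiff resides in Noren — that alternative is enough. The carve-out does not apply: the defendants reside as follows — Rowan Varga in Fenstead, Soren Odell in Taren — not all in Noren. Met.
  → At least one condition fails; no jurisdiction.
The Circuit Court of Fenstead:
  (a) The amount in controversy is 68,500 dollars, which meets the $15,000 floor, so this disjunct is met. Condition met.
  (b) No defendant is a corporation. But the amount in controversy is USD 68,500, which meets the $10,000 floor, and the 'unless' clause therefore excuses the requirement. Met.
  (c) The plaintiff resides in Noren, which is not Taren, which satisfies one of the alternatives. Satisfied.
  (d) Rowan Varga resides in Fenstead, which satisfies one of the alternatives. Condition met.
  → Every requirement is satisfied — jurisdiction.
Courts with jurisdiction: the Superior Court of Ashen, the Circuit Court of Fenstead — 2 in total.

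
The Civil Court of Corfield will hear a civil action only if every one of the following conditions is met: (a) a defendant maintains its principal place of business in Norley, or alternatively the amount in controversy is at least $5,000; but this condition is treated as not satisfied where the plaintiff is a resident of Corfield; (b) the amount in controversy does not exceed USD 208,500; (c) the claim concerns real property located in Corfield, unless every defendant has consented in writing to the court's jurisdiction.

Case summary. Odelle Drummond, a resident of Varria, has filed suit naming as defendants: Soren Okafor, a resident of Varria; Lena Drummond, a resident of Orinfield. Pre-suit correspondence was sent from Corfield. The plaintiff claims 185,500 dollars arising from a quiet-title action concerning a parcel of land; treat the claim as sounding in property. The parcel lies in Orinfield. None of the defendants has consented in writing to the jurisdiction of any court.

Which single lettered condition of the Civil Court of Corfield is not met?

(c)

The Civil Court of Corfield:
  (a) The amount in controversy is 185,500 dollars, which meets the USD 5,000 floor, so this disjunct is met. And the carve-out is inapplicable — the plaintiff resides in Varria, not Corfield. Met.
  (b) The amount in controversy is $185,500, within the $208,500 ceiling. Satisfied.
  (c) The property lies in Orinfield, not Corfield. The proviso offers no rescue either, since no such written consent has been filed. Not met.
Only condition (c) fails.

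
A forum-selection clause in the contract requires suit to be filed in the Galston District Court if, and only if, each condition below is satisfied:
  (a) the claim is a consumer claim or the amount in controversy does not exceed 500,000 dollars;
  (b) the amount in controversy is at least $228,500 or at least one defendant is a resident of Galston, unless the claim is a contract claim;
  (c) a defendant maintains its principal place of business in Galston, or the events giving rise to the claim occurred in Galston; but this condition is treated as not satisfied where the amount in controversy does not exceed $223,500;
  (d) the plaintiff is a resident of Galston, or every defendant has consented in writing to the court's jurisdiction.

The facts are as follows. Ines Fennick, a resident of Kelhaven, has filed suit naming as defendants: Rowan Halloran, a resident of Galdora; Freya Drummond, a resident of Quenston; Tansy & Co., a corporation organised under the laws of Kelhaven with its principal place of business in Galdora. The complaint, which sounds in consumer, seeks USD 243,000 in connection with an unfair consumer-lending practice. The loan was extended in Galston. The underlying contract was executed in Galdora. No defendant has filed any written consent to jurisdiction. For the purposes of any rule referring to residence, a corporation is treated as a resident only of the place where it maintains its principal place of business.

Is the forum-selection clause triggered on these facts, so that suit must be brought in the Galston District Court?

The Galston District Court:
  (a) The claim is a consumer claim, so one alternative holds. Satisfied.
  (b) The amount in controversy is USD 243,000, which meets the $228,500 floor, so this disjunct is met. Condition met.
  (c) The operative events occurred in Galston, so one alternative holds. The exception is not triggered, since the amount in controversy is $243,000, above the 223,500 dollars ceiling. Satisfied.
  (d) The plaintiff resides in Kelhaven, not Galston; no such written consent has been filed — none of the alternatives is met. Not met.
  → Forum clause is not triggered.

No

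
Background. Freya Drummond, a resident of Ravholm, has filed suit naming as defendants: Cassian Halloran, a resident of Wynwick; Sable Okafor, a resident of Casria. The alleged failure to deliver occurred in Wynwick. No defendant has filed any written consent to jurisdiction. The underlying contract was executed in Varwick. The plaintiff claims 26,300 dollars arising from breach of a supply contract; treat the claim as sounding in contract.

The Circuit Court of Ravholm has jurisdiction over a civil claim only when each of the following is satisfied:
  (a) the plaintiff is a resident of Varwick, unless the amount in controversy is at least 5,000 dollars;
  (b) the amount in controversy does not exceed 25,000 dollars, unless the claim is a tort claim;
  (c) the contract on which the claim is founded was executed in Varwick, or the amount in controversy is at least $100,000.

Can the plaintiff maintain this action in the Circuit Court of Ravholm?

The Circuit Court of Ravholm:
  (a) The plaintiff resides in Ravholm, not Varwick. But the amount in controversy is $26,300, which meets the 5,000 dollars floor, and the 'unless' clause therefore excuses the requirement. Condition met.
  (b) The amount in controversy is $26,300, above the $25,000 ceiling. And the claim is a contract claim, not a tort claim, so the proviso does not save it. Fails.
  (c) The contract was executed in Varwick, so one alternative holds. Satisfied.
  → The court lacks jurisdiction.

No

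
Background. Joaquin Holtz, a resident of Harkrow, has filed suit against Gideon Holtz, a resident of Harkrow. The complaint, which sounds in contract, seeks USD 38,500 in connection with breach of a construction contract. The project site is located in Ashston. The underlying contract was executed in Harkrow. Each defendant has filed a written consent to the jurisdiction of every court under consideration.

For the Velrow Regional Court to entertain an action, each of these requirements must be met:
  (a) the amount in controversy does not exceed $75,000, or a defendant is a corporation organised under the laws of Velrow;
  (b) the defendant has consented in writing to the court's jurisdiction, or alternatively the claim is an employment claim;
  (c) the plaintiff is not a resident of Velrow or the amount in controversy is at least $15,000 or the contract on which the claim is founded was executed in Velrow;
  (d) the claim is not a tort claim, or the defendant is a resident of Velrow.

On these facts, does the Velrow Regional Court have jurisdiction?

Yes

The Velrow Regional Court:
  (a) The amount in controversy is 38,500 dollars, within the USD 75,000 ceiling — that alternative is enough. Met.
  (b) Every defendant has filed written consent, so this disjunct is met. Met.
  (c) The plaintiff resides in Harkrow, which is not Velrow — that alternative is enough. Met.
  (d) The claim is a contract claim, not a tort claim, which satisfies one of the alternatives. Met.
  → The court has jurisdiction.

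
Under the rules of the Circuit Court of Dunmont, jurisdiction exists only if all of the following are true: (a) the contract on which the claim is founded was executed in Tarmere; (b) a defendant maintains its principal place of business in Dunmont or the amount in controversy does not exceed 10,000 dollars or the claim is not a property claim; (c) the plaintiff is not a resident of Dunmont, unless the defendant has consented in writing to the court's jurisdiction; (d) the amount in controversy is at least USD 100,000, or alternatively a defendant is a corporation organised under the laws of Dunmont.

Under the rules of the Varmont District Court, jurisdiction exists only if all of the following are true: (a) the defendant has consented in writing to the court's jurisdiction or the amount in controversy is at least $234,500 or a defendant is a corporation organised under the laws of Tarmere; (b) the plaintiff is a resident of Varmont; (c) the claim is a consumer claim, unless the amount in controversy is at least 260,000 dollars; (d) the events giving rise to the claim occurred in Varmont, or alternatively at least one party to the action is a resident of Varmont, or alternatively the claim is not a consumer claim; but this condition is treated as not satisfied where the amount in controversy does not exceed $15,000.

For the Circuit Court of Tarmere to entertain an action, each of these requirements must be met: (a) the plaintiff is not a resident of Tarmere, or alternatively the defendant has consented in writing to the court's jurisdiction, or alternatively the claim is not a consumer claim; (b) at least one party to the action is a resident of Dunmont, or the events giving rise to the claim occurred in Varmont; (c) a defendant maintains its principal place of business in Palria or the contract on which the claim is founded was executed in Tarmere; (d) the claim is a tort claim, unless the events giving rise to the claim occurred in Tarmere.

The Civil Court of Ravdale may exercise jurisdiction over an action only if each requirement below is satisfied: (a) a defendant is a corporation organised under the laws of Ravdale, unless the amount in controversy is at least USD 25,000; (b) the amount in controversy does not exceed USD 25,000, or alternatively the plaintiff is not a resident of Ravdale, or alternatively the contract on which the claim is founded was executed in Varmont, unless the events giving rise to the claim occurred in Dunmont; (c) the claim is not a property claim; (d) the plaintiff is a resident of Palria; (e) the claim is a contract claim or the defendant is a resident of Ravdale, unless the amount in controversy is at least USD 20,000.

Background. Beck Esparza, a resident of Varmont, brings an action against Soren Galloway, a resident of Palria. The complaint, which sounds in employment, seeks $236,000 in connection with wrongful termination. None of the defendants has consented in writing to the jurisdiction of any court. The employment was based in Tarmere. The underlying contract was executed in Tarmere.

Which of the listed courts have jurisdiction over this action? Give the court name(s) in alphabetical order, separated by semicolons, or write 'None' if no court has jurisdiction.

The Circuit Court of Dunmont:
  (a) The contract was executed in Tarmere. Met.
  (b) The claim is an employment claim, not a property claim, so one alternative holds. Satisfied.
  (c) The plaintiff resides in Varmont, which is not Dunmont. Met.
  (d) The amount in controversy is $236,000, which meets the $100,000 floor — that alternative is enough. Satisfied.
  → Jurisdiction lies.
The Varmont District Court:
  (a) The amount in controversy is USD 236,000, which meets the USD 234,500 floor, so this disjunct is met. Satisfied.
  (b) The plaintiff resides in Varmont. Satisfied.
  (c) The claim is an employment claim, not a consumer claim. Nor does the 'unless' clause help: the amount in controversy is $236,000, below the 260,000 dollars floor. Not met.
  (d) Beck Esparza resides in Varmont, so one alternative holds. The carve-out does not apply: the amount in controversy is 236,000 dollars, above the 15,000 dollars ceiling. Condition met.
  → At least one condition fails; no jurisdiction.
The Circuit Court of Tarmere:
  (a) The plaintiff resides in Varmont, which is not Tarmere, so one alternative holds. Satisfied.
  (b) No party resides in Dunmont; the operative events occurred in Tarmere, not Varmont — no alternative holds. Not satisfied.
  (c) The contract was executed in Tarmere — that alternative is enough. Condition met.
  (d) The claim is an employment claim, not a tort claim. However, the operative events occurred in Tarmere, so the 'unless' proviso supplies this condition. Met.
  → No jurisdiction.
The Civil Court of Ravdale:
  (a) No defendant is a corporation. But the amount in controversy is 236,000 dollars, which meets the 25,000 dollars floor, and the 'unless' clause therefore excuses the requirement. Satisfied.
  (b) The plaintiff resides in Varmont, which is not Ravdale, so one alternative holds. Condition met.
  (c) The claim is an employment claim, not a property claim. Condition met.
  (d) The plaintiff resides in Varmont, not Palria. Not satisfied.
  (e) The claim is an employment claim, not a contract claim; the defendant resides in Palria, not Ravdale — no alternative holds. However, the amount in controversy is 236,000 dollars, which meets the 20,000 dollars floor, so the 'unless' proviso supplies this condition. Satisfied.
  → Not every requirement is met — no jurisdiction.

the Circuit Court of Dunmont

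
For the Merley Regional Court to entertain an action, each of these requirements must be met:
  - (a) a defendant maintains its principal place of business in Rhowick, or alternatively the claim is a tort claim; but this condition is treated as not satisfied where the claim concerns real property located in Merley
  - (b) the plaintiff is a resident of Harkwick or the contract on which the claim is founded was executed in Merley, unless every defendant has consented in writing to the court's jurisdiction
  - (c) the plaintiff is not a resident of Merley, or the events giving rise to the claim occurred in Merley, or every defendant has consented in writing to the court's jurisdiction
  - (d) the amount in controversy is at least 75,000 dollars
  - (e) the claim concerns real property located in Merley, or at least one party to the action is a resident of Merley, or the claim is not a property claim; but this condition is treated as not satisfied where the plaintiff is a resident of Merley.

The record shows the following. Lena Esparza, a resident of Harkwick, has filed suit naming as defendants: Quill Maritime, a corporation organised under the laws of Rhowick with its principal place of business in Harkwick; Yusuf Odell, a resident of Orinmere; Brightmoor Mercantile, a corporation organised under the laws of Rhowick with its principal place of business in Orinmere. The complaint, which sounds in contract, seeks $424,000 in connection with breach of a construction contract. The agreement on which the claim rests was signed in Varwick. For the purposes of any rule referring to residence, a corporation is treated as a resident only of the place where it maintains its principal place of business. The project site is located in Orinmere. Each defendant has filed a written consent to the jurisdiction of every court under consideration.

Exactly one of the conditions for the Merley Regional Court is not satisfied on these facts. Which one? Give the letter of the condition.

(a)

The Merley Regional Court:
  (a) The corporate defendant(s) have their principal place of business in Harkwick, Orinmere, not Rhowick; the claim is a contract claim, not a tort claim — every alternative fails. Fails.
  (b) The plaintiff resides in Harkwick, which satisfies one of the alternatives. Satisfied.
  (c) The plaintiff resides in Harkwick, which is not Merley, so this disjunct is met. Satisfied.
  (d) The amount in controversy is USD 424,000, which meets the $75,000 floor. Met.
  (e) The claim is a contract claim, not a property claim, which satisfies one of the alternatives. And the carve-out is inapplicable — the plaintiff resides in Harkwick, not Merley. Satisfied.
Only condition (a) fails.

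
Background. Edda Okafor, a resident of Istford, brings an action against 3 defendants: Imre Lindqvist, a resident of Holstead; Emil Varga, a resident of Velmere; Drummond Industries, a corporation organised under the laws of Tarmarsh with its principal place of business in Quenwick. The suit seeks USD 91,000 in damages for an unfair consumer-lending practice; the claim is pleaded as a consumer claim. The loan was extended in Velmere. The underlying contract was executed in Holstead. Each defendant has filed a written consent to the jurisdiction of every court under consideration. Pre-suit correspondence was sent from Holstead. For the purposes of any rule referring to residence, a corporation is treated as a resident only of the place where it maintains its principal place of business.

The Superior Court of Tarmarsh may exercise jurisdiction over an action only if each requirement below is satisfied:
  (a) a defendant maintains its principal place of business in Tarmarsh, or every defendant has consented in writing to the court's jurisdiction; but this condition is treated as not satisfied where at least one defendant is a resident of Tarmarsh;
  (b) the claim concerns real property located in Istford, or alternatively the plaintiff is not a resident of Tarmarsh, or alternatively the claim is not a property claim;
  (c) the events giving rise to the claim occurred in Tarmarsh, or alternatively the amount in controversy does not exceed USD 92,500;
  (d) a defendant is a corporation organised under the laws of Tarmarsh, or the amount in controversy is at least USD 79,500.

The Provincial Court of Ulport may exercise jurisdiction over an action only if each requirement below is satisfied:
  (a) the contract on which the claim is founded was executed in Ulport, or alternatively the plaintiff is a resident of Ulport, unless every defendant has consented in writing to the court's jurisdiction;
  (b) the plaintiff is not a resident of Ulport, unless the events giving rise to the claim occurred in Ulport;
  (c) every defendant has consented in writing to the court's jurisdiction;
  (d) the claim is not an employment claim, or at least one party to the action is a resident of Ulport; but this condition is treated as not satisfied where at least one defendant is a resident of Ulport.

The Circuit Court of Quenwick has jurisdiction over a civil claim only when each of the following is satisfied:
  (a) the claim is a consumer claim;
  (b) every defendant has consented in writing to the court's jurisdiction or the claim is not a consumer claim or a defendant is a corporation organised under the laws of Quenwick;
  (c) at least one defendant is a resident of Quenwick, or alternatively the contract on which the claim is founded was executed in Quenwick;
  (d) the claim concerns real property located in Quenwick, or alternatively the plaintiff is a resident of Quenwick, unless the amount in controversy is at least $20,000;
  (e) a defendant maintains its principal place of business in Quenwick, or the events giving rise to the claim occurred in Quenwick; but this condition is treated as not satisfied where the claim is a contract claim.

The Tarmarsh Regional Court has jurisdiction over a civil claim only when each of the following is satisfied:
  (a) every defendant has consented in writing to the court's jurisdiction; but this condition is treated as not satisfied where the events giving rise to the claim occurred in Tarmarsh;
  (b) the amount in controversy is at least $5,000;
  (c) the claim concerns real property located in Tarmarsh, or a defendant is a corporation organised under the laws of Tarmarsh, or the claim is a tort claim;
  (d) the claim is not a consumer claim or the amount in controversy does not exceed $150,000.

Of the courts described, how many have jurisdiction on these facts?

The Superior Court of Tarmarsh:
  (a) Every defendant has filed written consent, so this disjunct is met. And the carve-out is inapplicable — no defendant resides in Tarmarsh (they reside in Holstead, Velmere, Quenwick). Met.
  (b) The plaintiff resides in Istford, which is not Tarmarsh, so this disjunct is met. Condition met.
  (c) The amount in controversy is USD 91,000, within the 92,500 dollars ceiling, so this disjunct is met. Met.
  (d) Drummond Industries is organised under the laws of Tarmarsh, so this disjunct is met. Met.
  → Jurisdiction lies.
The Provincial Court of Ulport:
  (a) The contract was executed in Holstead, not Ulport; the plaintiff resides in Istford, not Ulport — every alternative fails. However, every defendant has filed written consent, so the 'unless' proviso supplies this condition. Met.
  (b) The plaintiff resides in Istford, which is not Ulport. Met.
  (c) Every defendant has filed written consent. Condition met.
  (d) The claim is a consumer claim, not an employment claim, which satisfies one of the alternatives. The carve-out does not apply: no defendant resides in Ulport (they reside in Holstead, Velmere, Quenwick). Satisfied.
  → Every requirement is satisfied — jurisdiction.
The Circuit Court of Quenwick:
  (a) The claim is a consumer claim. Met.
  (b) Every defendant has filed written consent — that alternative is enough. Condition met.
  (c) Drummond Industries resides in Quenwick, so one alternative holds. Met.
  (d) The claim does not concern real property; the plaintiff resides in Istford, not Quenwick — no alternative holds. The proviso rescues it, though: the amount in controversy is USD 91,000, which meets the USD 20,000 floor. Satisfied.
  (e) Drummond Industries has its principal place of business in Quenwick, so this disjunct is met. The exception is not triggered, since the claim is a consumer claim, not a contract claim. Condition met.
  → Every requirement is satisfied — jurisdiction.
The Tarmarsh Regional Court:
  (a) Every defendant has filed written consent. The exception is not triggered, since the operative events occurred in Velmere, not Tarmarsh. Met.
  (b) The amount in controversy is $91,000, which meets the USD 5,000 floor. Satisfied.
  (c) Drummond Industries is organised under the laws of Tarmarsh, which satisfies one of the alternatives. Satisfied.
  (d) The amount in controversy is USD 91,000, within the 150,000 dollars ceiling — that alternative is enough. Met.
  → The court has jurisdiction.
Courts with jurisdiction: the Superior Court of Tarmarsh, the Provincial Court of Ulport, the Circuit Court of Quenwick, the Tarmarsh Regional Court — 4 in total.

4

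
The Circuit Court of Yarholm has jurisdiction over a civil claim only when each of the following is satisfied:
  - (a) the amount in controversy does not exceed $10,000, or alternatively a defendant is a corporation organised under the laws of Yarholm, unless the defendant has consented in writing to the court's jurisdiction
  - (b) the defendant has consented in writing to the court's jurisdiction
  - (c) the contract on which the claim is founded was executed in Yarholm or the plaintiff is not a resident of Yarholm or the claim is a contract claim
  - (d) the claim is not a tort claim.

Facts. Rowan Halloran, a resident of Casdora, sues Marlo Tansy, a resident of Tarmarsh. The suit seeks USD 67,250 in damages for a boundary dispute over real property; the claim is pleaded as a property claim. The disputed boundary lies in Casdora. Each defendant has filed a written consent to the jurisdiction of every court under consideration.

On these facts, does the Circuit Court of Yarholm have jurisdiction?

The Circuit Court of Yarholm:
  (a) The amount in controversy is $67,250, above the USD 10,000 ceiling; no defendant is a corporation — none of the alternatives is met. But every defendant has filed written consent, and the 'unless' clause therefore excuses the requirement. Condition met.
  (b) Every defendant has filed written consent. Satisfied.
  (c) The plaintiff resides in Casdora, which is not Yarholm — that alternative is enough. Satisfied.
  (d) The claim is a property claim, not a tort claim. Condition met.
  → The court has jurisdiction.

Yes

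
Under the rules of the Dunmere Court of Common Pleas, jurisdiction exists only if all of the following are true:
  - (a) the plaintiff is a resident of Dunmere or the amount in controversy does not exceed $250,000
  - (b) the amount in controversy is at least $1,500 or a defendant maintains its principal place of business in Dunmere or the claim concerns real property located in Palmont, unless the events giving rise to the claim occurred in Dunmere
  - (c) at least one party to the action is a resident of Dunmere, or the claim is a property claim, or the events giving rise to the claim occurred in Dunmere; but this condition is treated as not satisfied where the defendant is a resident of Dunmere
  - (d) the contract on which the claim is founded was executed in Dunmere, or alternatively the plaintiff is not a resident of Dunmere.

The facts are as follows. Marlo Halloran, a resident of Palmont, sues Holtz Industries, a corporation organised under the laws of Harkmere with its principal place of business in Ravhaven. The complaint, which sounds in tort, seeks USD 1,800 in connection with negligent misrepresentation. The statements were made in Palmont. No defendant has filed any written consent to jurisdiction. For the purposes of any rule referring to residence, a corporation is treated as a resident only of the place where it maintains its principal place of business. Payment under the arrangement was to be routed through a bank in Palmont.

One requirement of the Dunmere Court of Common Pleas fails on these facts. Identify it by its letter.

(c)

The Dunmere Court of Common Pleas:
  (a) The amount in controversy is $1,800, within the $250,000 ceiling, so this disjunct is met. Satisfied.
  (b) The amount in controversy is $1,800, which meets the 1,500 dollars floor — that alternative is enough. Condition met.
  (c) No party resides in Dunmere; the claim is a tort claim, not a property claim; the operative events occurred in Palmont, not Dunmere — none of the alternatives is met. Not met.
  (d) The plaintiff resides in Palmont, which is not Dunmere — that alternative is enough. Met.
Only condition (c) fails.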